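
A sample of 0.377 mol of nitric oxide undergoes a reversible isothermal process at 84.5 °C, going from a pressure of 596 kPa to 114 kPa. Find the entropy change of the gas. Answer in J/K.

For an isothermal ideal gas ΔS_gas = nR ln(P₁/P₂) = 0.377 × 8.314 × ln(596/114) = 5.18 J/K.

ΔS_gas = 5.18 J/K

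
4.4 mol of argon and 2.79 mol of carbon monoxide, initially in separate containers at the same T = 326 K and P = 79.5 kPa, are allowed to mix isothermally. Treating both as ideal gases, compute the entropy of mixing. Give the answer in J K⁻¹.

Mole fractions: x_A = 4.4/7.19 = 0.612, x_B = 0.388.
ΔS_mix = −R(n_A ln x_A + n_B ln x_B) = −8.314 × (4.4 ln 0.612 + 2.79 ln 0.388) = 39.9 J/K.

ΔS_mix = 39.9 J/K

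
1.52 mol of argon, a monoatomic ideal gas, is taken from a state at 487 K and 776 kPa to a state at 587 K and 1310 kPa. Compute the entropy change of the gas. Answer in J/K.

ΔS = nC_p ln(T₂/T₁) − nR ln(P₂/P₁), with C_p = 5R/2 = 20.79 J mol⁻¹ K⁻¹ for a monoatomic ideal gas.
ΔS = 1.52 × [20.79 × ln(587/487) − 8.314 × ln(1310/776)] = -0.717 J/K.

ΔS = -0.717 J/K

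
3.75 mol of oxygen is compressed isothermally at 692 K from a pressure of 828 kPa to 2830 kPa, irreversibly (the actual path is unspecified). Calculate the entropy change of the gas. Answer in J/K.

Entropy is a state function, so ΔS_gas depends only on the end states.
For an isothermal ideal gas ΔS_gas = nR ln(P₁/P₂) = 3.75 × 8.314 × ln(828/2830) = -38.3 J/K.

ΔS_gas = -38.3 J/K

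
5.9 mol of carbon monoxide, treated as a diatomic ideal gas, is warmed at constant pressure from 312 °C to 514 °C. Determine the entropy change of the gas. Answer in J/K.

In kelvin: T₁ = 585.15 K, T₂ = 787.15 K. At constant pressure, ΔS = nC_p ln(T₂/T₁) with C_p = 7R/2 = 29.1 J mol⁻¹ K⁻¹.
ΔS = 5.9 × 29.1 × ln(787.15/585.15) = 50.9 J/K.

ΔS = 50.9 J/K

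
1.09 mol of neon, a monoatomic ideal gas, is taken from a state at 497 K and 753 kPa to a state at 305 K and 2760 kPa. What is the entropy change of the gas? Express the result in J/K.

ΔS = -22.8 J/K

ΔS = nC_p ln(T₂/T₁) − nR ln(P₂/P₁), with C_p = 5R/2 = 20.79 J mol⁻¹ K⁻¹ for a monoatomic ideal gas.
ΔS = 1.09 × [20.79 × ln(305/497) − 8.314 × ln(2760/753)] = -22.8 J/K.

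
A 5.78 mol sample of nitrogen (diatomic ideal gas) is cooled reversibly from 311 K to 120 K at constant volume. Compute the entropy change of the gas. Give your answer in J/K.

ΔS = -114 J/K

At constant volume, ΔS = nC_V ln(T₂/T₁) with C_V = 5R/2 = 20.79 J mol⁻¹ K⁻¹.
ΔS = 5.78 × 20.79 × ln(120/311) = -114 J/K.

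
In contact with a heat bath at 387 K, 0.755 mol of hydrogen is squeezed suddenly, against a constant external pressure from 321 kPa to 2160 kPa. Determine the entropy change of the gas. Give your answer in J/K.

Entropy is a state function, so ΔS_gas depends only on the end states.
For an isothermal ideal gas ΔS_gas = nR ln(P₁/P₂) = 0.755 × 8.314 × ln(321/2160) = -12 J/K.

ΔS_gas = -12 J/K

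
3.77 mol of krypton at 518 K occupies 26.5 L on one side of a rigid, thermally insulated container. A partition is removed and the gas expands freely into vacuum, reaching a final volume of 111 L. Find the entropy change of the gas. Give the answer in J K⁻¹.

No heat is exchanged and no work is done, so the ideal-gas temperature stays constant.
Entropy is a state function; using a reversible isothermal path, ΔS_gas = nR ln(V₂/V₁) = 3.77 × 8.314 × ln(111/26.5) = 44.9 J/K.

ΔS_gas = 44.9 J/K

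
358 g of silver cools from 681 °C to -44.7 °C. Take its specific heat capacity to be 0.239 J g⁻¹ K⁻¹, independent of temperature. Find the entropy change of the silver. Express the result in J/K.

ΔS = -122 J/K

In kelvin: T₁ = 954.15 K, T₂ = 228.45 K. ΔS = ∫dQ_rev/T = m c ln(T₂/T₁) = 358 × 0.239 × ln(228.45/954.15) = -122 J/K.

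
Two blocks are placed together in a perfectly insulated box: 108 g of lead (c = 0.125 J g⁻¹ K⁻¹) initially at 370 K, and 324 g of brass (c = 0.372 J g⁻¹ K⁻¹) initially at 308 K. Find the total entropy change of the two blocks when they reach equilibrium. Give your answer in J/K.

ΔS_total = 0.214 J/K

Energy balance: T_f = (m₁c₁T₁ + m₂c₂T₂)/(m₁c₁ + m₂c₂) = 314.24 K.
ΔS₁ = m₁c₁ ln(T_f/T₁) = 13.5 × ln(314.24/370) = -2.205 J/K.
ΔS₂ = m₂c₂ ln(T_f/T₂) = 120.528 × ln(314.24/308) = 2.419 J/K.
ΔS_total = -2.205 + 2.419 = 0.214 J/K.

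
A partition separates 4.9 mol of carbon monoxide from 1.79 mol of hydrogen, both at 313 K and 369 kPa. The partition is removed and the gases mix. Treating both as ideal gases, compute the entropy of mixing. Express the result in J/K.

ΔS_mix = 32.3 J/K

Mole fractions: x_A = 4.9/6.69 = 0.732, x_B = 0.268.
ΔS_mix = −R(n_A ln x_A + n_B ln x_B) = −8.314 × (4.9 ln 0.732 + 1.79 ln 0.268) = 32.3 J/K.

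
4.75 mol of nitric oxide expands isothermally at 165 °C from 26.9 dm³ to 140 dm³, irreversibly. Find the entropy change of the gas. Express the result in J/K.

Entropy is a state function, so ΔS_gas depends only on the end states.
For an isothermal ideal gas ΔS_gas = nR ln(V₂/V₁) = 4.75 × 8.314 × ln(140/26.9) = 65.1 J/K.

ΔS_gas = 65.1 J/K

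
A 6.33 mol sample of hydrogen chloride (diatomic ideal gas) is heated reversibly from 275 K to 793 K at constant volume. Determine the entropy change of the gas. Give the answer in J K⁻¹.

At constant volume, ΔS = nC_V ln(T₂/T₁) with C_V = 5R/2 = 20.79 J mol⁻¹ K⁻¹.
ΔS = 6.33 × 20.79 × ln(793/275) = 139 J/K.

ΔS = 139 J/K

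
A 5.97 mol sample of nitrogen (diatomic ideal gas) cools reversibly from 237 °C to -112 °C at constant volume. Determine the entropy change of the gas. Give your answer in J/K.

ΔS = -143 J/K

In kelvin: T₁ = 510.15 K, T₂ = 161.15 K. At constant volume, ΔS = nC_V ln(T₂/T₁) with C_V = 5R/2 = 20.79 J mol⁻¹ K⁻¹.
ΔS = 5.97 × 20.79 × ln(161.15/510.15) = -143 J/K.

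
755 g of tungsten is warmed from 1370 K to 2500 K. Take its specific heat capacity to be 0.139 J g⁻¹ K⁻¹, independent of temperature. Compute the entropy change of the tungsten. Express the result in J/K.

ΔS = 63.1 J/K

ΔS = ∫dQ_rev/T = m c ln(T₂/T₁) = 755 × 0.139 × ln(2500/1370) = 63.1 J/K.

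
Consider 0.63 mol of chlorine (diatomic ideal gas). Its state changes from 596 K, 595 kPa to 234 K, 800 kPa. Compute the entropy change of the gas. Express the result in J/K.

ΔS = nC_p ln(T₂/T₁) − nR ln(P₂/P₁), with C_p = 7R/2 = 29.1 J mol⁻¹ K⁻¹ for a diatomic ideal gas.
ΔS = 0.63 × [29.1 × ln(234/596) − 8.314 × ln(800/595)] = -18.7 J/K.

ΔS = -18.7 J/K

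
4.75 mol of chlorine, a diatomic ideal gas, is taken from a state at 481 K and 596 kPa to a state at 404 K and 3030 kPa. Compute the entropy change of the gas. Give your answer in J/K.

ΔS = nC_p ln(T₂/T₁) − nR ln(P₂/P₁), with C_p = 7R/2 = 29.1 J mol⁻¹ K⁻¹ for a diatomic ideal gas.
ΔS = 4.75 × [29.1 × ln(404/481) − 8.314 × ln(3030/596)] = -88.3 J/K.

ΔS = -88.3 J/K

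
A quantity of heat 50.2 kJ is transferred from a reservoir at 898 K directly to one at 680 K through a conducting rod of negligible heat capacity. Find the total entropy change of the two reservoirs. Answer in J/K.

ΔS_hot = −Q/T_H = −50200/898 = -55.9 J/K and ΔS_cold = +Q/T_C = 50200/680 = 73.82 J/K.
ΔS_total = -55.9 + 73.82 = 17.9 J/K, positive as the second law requires.

ΔS_total = 17.9 J/K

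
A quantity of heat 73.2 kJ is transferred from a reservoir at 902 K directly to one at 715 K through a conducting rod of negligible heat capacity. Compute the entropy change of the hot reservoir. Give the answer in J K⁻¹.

ΔS_hot = -81.2 J/K

The hot reservoir loses heat Q, so ΔS_hot = −Q/T_H = −73200/902 = -81.2 J/K.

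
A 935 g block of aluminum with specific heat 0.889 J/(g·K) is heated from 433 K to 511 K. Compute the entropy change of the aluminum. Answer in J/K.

ΔS = ∫dQ_rev/T = m c ln(T₂/T₁) = 935 × 0.889 × ln(511/433) = 138 J/K.

ΔS = 138 J/K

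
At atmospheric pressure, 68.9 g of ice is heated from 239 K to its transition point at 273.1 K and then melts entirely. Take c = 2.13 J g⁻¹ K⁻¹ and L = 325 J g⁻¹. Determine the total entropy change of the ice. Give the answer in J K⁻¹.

ΔS = 102 J/K

Warming step: ΔS₁ = m c ln(T_tr/T_i) = 68.9 × 2.13 × ln(273.1/239) = 19.57 J/K.
Phase change: ΔS₂ = +mL/T_tr = 68.9 × 325 / 273.1 = 81.99 J/K.
ΔS_total = (19.57) + (81.99) = 102 J/K.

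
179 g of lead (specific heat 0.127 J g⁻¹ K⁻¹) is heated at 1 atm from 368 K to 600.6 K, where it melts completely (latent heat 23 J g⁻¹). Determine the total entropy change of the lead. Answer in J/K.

Warming step: ΔS₁ = m c ln(T_tr/T_i) = 179 × 0.127 × ln(600.6/368) = 11.14 J/K.
Phase change: ΔS₂ = +mL/T_tr = 179 × 23 / 600.6 = 6.855 J/K.
ΔS_total = (11.14) + (6.855) = 18 J/K.

ΔS = 18 J/K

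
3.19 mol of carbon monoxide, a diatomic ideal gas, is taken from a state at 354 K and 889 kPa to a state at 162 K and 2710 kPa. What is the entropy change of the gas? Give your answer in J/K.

ΔS = nC_p ln(T₂/T₁) − nR ln(P₂/P₁), with C_p = 7R/2 = 29.1 J mol⁻¹ K⁻¹ for a diatomic ideal gas.
ΔS = 3.19 × [29.1 × ln(162/354) − 8.314 × ln(2710/889)] = -102 J/K.

ΔS = -102 J/K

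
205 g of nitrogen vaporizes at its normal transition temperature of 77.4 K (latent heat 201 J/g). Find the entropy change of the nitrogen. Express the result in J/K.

ΔS = 532 J/K

Heat absorbed by the substance: Q = mL = 205 × 201 = 41205 J.
At constant T, ΔS = Q_rev/T = 41205 / 77.4 = 532 J/K.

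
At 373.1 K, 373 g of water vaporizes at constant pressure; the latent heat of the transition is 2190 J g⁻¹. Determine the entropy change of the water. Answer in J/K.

Heat absorbed by the substance: Q = mL = 373 × 2190 = 816870 J.
At constant T, ΔS = Q_rev/T = 816870 / 373.1 = 2190 J/K.

ΔS = 2190 J/K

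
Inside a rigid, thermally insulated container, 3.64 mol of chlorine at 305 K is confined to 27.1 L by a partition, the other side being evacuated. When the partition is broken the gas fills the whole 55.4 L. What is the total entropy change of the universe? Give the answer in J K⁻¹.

No heat is exchanged and no work is done, so the ideal-gas temperature stays constant.
Entropy is a state function; using a reversible isothermal path, ΔS_gas = nR ln(V₂/V₁) = 3.64 × 8.314 × ln(55.4/27.1) = 21.6 J/K.
The insulated surroundings exchange no heat, so ΔS_surr = 0 and ΔS_universe = ΔS_gas.

ΔS_universe = 21.6 J/K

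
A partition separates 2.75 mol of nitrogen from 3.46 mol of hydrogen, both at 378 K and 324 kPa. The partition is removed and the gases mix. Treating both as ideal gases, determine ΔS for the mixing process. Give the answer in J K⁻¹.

ΔS_mix = 35.4 J/K

Mole fractions: x_A = 2.75/6.21 = 0.443, x_B = 0.557.
ΔS_mix = −R(n_A ln x_A + n_B ln x_B) = −8.314 × (2.75 ln 0.443 + 3.46 ln 0.557) = 35.4 J/K.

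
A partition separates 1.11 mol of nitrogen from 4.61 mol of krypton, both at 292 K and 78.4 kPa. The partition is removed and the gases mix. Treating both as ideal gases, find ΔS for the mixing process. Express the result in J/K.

ΔS_mix = 23.4 J/K

Mole fractions: x_A = 1.11/5.72 = 0.194, x_B = 0.806.
ΔS_mix = −R(n_A ln x_A + n_B ln x_B) = −8.314 × (1.11 ln 0.194 + 4.61 ln 0.806) = 23.4 J/K.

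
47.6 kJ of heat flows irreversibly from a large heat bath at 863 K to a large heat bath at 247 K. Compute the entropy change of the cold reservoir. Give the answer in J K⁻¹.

ΔS_cold = 193 J/K

The cold reservoir gains heat Q, so ΔS_cold = +Q/T_C = 47600/247 = 193 J/K.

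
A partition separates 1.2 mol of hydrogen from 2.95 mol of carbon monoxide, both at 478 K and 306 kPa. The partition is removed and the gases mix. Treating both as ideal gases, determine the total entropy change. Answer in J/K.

Mole fractions: x_A = 1.2/4.15 = 0.289, x_B = 0.711.
ΔS_mix = −R(n_A ln x_A + n_B ln x_B) = −8.314 × (1.2 ln 0.289 + 2.95 ln 0.711) = 20.7 J/K.

ΔS_mix = 20.7 J/K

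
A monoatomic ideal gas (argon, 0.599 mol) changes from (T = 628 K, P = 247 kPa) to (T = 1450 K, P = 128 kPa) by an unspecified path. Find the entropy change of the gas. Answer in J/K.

ΔS = 13.7 J/K

ΔS = nC_p ln(T₂/T₁) − nR ln(P₂/P₁), with C_p = 5R/2 = 20.79 J mol⁻¹ K⁻¹ for a monoatomic ideal gas.
ΔS = 0.599 × [20.79 × ln(1450/628) − 8.314 × ln(128/247)] = 13.7 J/K.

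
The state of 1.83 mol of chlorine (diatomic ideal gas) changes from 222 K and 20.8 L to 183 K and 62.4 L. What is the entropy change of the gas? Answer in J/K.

ΔS = 9.37 J/K

Entropy is a state function: ΔS = nC_V ln(T₂/T₁) + nR ln(V₂/V₁), with C_V = 5R/2 = 20.79 J mol⁻¹ K⁻¹ for a diatomic ideal gas.
ΔS = 1.83 × [20.79 × ln(183/222) + 8.314 × ln(62.4/20.8)] = 9.37 J/K.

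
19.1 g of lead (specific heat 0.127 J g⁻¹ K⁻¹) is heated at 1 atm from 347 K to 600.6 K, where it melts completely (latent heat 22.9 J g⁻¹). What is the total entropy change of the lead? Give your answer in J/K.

Warming step: ΔS₁ = m c ln(T_tr/T_i) = 19.1 × 0.127 × ln(600.6/347) = 1.331 J/K.
Phase change: ΔS₂ = +mL/T_tr = 19.1 × 22.9 / 600.6 = 0.7283 J/K.
ΔS_total = (1.331) + (0.7283) = 2.06 J/K.

ΔS = 2.06 J/K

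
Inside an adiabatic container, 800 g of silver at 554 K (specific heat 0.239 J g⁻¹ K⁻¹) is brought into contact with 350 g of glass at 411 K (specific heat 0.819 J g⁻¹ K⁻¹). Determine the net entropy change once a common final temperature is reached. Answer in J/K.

ΔS_total = 5.2 J/K

Energy balance: T_f = (m₁c₁T₁ + m₂c₂T₂)/(m₁c₁ + m₂c₂) = 468.22 K.
ΔS₁ = m₁c₁ ln(T_f/T₁) = 191.2 × ln(468.22/554) = -32.166 J/K.
ΔS₂ = m₂c₂ ln(T_f/T₂) = 286.65 × ln(468.22/411) = 37.362 J/K.
ΔS_total = -32.166 + 37.362 = 5.2 J/K.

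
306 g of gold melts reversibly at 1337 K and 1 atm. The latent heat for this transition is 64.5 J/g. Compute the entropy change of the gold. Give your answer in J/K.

ΔS = 14.8 J/K

Heat absorbed by the substance: Q = mL = 306 × 64.5 = 19737 J.
At constant T, ΔS = Q_rev/T = 19737 / 1337 = 14.8 J/K.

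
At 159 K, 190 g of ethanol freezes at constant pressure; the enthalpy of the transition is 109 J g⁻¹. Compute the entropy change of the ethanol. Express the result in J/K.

Heat released by the substance: Q = −mL = −190 × 109 = −20710 J.
At constant T, ΔS = Q_rev/T = −20710 / 159 = -130 J/K.

ΔS = -130 J/K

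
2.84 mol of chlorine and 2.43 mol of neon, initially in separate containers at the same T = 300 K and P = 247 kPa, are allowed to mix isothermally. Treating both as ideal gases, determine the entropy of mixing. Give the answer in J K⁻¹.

Mole fractions: x_A = 2.84/5.27 = 0.539, x_B = 0.461.
ΔS_mix = −R(n_A ln x_A + n_B ln x_B) = −8.314 × (2.84 ln 0.539 + 2.43 ln 0.461) = 30.2 J/K.

ΔS_mix = 30.2 J/K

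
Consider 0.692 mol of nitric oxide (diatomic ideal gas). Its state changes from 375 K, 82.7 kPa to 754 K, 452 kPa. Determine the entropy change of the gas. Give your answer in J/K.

ΔS = nC_p ln(T₂/T₁) − nR ln(P₂/P₁), with C_p = 7R/2 = 29.1 J mol⁻¹ K⁻¹ for a diatomic ideal gas.
ΔS = 0.692 × [29.1 × ln(754/375) − 8.314 × ln(452/82.7)] = 4.29 J/K.

ΔS = 4.29 J/K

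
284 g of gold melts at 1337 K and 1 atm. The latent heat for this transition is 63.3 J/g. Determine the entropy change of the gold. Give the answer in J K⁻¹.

Heat absorbed by the substance: Q = mL = 284 × 63.3 = 17977.2 J.
At constant T, ΔS = Q_rev/T = 17977.2 / 1337 = 13.4 J/K.

ΔS = 13.4 J/K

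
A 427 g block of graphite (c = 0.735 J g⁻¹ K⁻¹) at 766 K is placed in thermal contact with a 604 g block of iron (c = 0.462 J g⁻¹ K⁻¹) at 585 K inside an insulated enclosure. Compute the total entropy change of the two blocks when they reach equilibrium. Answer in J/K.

ΔS_total = 5.32 J/K

Energy balance: T_f = (m₁c₁T₁ + m₂c₂T₂)/(m₁c₁ + m₂c₂) = 680.81 K.
ΔS₁ = m₁c₁ ln(T_f/T₁) = 313.845 × ln(680.81/766) = -37 J/K.
ΔS₂ = m₂c₂ ln(T_f/T₂) = 279.048 × ln(680.81/585) = 42.32 J/K.
ΔS_total = -37 + 42.32 = 5.32 J/K.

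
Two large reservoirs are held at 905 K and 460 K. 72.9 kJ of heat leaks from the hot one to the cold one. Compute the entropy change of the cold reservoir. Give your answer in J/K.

ΔS_cold = 158 J/K

The cold reservoir gains heat Q, so ΔS_cold = +Q/T_C = 72900/460 = 158 J/K.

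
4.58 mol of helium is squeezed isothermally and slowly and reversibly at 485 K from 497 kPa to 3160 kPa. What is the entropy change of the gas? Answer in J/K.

For an isothermal ideal gas ΔS_gas = nR ln(P₁/P₂) = 4.58 × 8.314 × ln(497/3160) = -70.4 J/K.

ΔS_gas = -70.4 J/K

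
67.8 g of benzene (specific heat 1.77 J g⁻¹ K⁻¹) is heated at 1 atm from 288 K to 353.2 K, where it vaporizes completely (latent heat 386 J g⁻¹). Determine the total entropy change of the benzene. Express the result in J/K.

ΔS = 98.6 J/K

Warming step: ΔS₁ = m c ln(T_tr/T_i) = 67.8 × 1.77 × ln(353.2/288) = 24.49 J/K.
Phase change: ΔS₂ = +mL/T_tr = 67.8 × 386 / 353.2 = 74.1 J/K.
ΔS_total = (24.49) + (74.1) = 98.6 J/K.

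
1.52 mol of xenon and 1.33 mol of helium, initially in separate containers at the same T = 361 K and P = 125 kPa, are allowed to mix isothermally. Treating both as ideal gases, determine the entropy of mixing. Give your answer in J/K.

ΔS_mix = 16.4 J/K

Mole fractions: x_A = 1.52/2.85 = 0.533, x_B = 0.467.
ΔS_mix = −R(n_A ln x_A + n_B ln x_B) = −8.314 × (1.52 ln 0.533 + 1.33 ln 0.467) = 16.4 J/K.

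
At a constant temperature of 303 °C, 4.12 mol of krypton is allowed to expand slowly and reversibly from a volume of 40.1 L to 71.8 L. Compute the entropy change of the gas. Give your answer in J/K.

For an isothermal ideal gas ΔS_gas = nR ln(V₂/V₁) = 4.12 × 8.314 × ln(71.8/40.1) = 20 J/K.

ΔS_gas = 20 J/K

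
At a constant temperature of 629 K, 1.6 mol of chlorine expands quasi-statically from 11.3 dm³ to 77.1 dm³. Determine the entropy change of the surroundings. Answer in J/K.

ΔS_surr = -25.5 J/K

For an isothermal ideal gas ΔS_gas = nR ln(V₂/V₁) = 1.6 × 8.314 × ln(77.1/11.3) = 25.5 J/K.
The process is reversible, so ΔS_surr = −ΔS_gas = -25.5 J/K and ΔS_universe = 0.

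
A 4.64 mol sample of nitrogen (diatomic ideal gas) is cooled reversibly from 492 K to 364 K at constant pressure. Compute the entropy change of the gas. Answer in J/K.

ΔS = -40.7 J/K

At constant pressure, ΔS = nC_p ln(T₂/T₁) with C_p = 7R/2 = 29.1 J mol⁻¹ K⁻¹.
ΔS = 4.64 × 29.1 × ln(364/492) = -40.7 J/K.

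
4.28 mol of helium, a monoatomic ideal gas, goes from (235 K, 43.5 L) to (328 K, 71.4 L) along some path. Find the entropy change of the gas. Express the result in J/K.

ΔS = 35.4 J/K

Entropy is a state function: ΔS = nC_V ln(T₂/T₁) + nR ln(V₂/V₁), with C_V = 3R/2 = 12.47 J mol⁻¹ K⁻¹ for a monoatomic ideal gas.
ΔS = 4.28 × [12.47 × ln(328/235) + 8.314 × ln(71.4/43.5)] = 35.4 J/K.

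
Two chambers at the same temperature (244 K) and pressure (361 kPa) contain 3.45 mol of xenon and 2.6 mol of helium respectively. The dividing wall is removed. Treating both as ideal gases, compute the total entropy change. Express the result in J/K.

ΔS_mix = 34.4 J/K

Mole fractions: x_A = 3.45/6.05 = 0.57, x_B = 0.43.
ΔS_mix = −R(n_A ln x_A + n_B ln x_B) = −8.314 × (3.45 ln 0.57 + 2.6 ln 0.43) = 34.4 J/K.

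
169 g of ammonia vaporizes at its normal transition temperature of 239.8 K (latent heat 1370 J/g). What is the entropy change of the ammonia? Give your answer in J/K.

Heat absorbed by the substance: Q = mL = 169 × 1370 = 231530 J.
At constant T, ΔS = Q_rev/T = 231530 / 239.8 = 966 J/K.

ΔS = 966 J/K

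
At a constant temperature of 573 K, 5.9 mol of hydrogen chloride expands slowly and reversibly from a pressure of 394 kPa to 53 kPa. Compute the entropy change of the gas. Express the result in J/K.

ΔS_gas = 98.4 J/K

For an isothermal ideal gas ΔS_gas = nR ln(P₁/P₂) = 5.9 × 8.314 × ln(394/53) = 98.4 J/K.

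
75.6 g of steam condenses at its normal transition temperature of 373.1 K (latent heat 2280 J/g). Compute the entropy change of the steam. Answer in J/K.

Heat released by the substance: Q = −mL = −75.6 × 2280 = −172368 J.
At constant T, ΔS = Q_rev/T = −172368 / 373.1 = -462 J/K.

ΔS = -462 J/K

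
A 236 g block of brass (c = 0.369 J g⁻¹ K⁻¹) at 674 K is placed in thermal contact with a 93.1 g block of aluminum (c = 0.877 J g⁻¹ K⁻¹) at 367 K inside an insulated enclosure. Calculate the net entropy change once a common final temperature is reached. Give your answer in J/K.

Energy balance: T_f = (m₁c₁T₁ + m₂c₂T₂)/(m₁c₁ + m₂c₂) = 525.44 K.
ΔS₁ = m₁c₁ ln(T_f/T₁) = 87.084 × ln(525.44/674) = -21.68 J/K.
ΔS₂ = m₂c₂ ln(T_f/T₂) = 81.6487 × ln(525.44/367) = 29.3 J/K.
ΔS_total = -21.68 + 29.3 = 7.62 J/K.

ΔS_total = 7.62 J/K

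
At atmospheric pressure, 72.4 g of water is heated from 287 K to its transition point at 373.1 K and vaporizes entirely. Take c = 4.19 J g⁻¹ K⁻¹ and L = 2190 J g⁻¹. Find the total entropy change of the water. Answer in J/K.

ΔS = 505 J/K

Warming step: ΔS₁ = m c ln(T_tr/T_i) = 72.4 × 4.19 × ln(373.1/287) = 79.59 J/K.
Phase change: ΔS₂ = +mL/T_tr = 72.4 × 2190 / 373.1 = 425 J/K.
ΔS_total = (79.59) + (425) = 505 J/K.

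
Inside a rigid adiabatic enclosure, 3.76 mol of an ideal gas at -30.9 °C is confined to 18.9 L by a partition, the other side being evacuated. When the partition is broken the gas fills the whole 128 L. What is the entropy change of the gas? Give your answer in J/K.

ΔS_gas = 59.8 J/K

For an ideal gas in free expansion Q = 0 and W = 0, so T is unchanged.
Entropy is a state function; using a reversible isothermal path, ΔS_gas = nR ln(V₂/V₁) = 3.76 × 8.314 × ln(128/18.9) = 59.8 J/K.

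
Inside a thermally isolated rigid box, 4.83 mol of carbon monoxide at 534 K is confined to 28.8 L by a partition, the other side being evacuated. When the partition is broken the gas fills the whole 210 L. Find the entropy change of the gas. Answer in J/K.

No heat is exchanged and no work is done, so the ideal-gas temperature stays constant.
Entropy is a state function; using a reversible isothermal path, ΔS_gas = nR ln(V₂/V₁) = 4.83 × 8.314 × ln(210/28.8) = 79.8 J/K.

ΔS_gas = 79.8 J/K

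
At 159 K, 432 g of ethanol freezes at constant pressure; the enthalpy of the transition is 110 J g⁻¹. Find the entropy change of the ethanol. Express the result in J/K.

ΔS = -299 J/K

Heat released by the substance: Q = −mL = −432 × 110 = −47520 J.
At constant T, ΔS = Q_rev/T = −47520 / 159 = -299 J/K.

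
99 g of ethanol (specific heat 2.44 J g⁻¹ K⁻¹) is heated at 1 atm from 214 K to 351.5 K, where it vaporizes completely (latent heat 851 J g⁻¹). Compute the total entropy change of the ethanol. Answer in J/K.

ΔS = 360 J/K

Warming step: ΔS₁ = m c ln(T_tr/T_i) = 99 × 2.44 × ln(351.5/214) = 119.9 J/K.
Phase change: ΔS₂ = +mL/T_tr = 99 × 851 / 351.5 = 239.7 J/K.
ΔS_total = (119.9) + (239.7) = 360 J/K.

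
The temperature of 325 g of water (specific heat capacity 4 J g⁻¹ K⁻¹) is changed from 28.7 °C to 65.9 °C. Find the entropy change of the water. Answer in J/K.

In kelvin: T₁ = 301.85 K, T₂ = 339.05 K. ΔS = ∫dQ_rev/T = m c ln(T₂/T₁) = 325 × 4 × ln(339.05/301.85) = 151 J/K.

ΔS = 151 J/K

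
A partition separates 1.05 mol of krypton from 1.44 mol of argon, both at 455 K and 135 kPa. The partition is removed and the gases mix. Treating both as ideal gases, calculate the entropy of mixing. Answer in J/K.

ΔS_mix = 14.1 J/K

Mole fractions: x_A = 1.05/2.49 = 0.422, x_B = 0.578.
ΔS_mix = −R(n_A ln x_A + n_B ln x_B) = −8.314 × (1.05 ln 0.422 + 1.44 ln 0.578) = 14.1 J/K.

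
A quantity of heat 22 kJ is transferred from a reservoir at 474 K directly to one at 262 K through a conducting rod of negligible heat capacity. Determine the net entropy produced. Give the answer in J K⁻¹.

ΔS_hot = −Q/T_H = −22000/474 = -46.41 J/K and ΔS_cold = +Q/T_C = 22000/262 = 83.97 J/K.
ΔS_total = -46.41 + 83.97 = 37.6 J/K, positive as the second law requires.

ΔS_total = 37.6 J/K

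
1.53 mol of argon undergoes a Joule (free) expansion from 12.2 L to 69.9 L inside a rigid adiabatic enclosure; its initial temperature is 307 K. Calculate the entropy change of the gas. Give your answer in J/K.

ΔS_gas = 22.2 J/K

For an ideal gas in free expansion Q = 0 and W = 0, so T is unchanged.
Entropy is a state function; using a reversible isothermal path, ΔS_gas = nR ln(V₂/V₁) = 1.53 × 8.314 × ln(69.9/12.2) = 22.2 J/K.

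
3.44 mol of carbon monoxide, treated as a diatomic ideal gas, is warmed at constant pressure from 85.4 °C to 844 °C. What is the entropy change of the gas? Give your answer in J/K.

In kelvin: T₁ = 358.55 K, T₂ = 1117.15 K. At constant pressure, ΔS = nC_p ln(T₂/T₁) with C_p = 7R/2 = 29.1 J mol⁻¹ K⁻¹.
ΔS = 3.44 × 29.1 × ln(1117.15/358.55) = 114 J/K.

ΔS = 114 J/K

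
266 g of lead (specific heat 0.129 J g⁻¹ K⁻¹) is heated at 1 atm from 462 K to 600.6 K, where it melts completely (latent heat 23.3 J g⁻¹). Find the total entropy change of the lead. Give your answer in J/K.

ΔS = 19.3 J/K

Warming step: ΔS₁ = m c ln(T_tr/T_i) = 266 × 0.129 × ln(600.6/462) = 9.003 J/K.
Phase change: ΔS₂ = +mL/T_tr = 266 × 23.3 / 600.6 = 10.32 J/K.
ΔS_total = (9.003) + (10.32) = 19.3 J/K.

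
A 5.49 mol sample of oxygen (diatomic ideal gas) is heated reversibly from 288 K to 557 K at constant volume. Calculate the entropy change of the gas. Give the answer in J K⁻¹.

At constant volume, ΔS = nC_V ln(T₂/T₁) with C_V = 5R/2 = 20.79 J mol⁻¹ K⁻¹.
ΔS = 5.49 × 20.79 × ln(557/288) = 75.3 J/K.

ΔS = 75.3 J/K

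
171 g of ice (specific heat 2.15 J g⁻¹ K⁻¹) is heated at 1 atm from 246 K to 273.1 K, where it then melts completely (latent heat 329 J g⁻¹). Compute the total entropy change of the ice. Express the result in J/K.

ΔS = 244 J/K

Warming step: ΔS₁ = m c ln(T_tr/T_i) = 171 × 2.15 × ln(273.1/246) = 38.42 J/K.
Phase change: ΔS₂ = +mL/T_tr = 171 × 329 / 273.1 = 206 J/K.
ΔS_total = (38.42) + (206) = 244 J/K.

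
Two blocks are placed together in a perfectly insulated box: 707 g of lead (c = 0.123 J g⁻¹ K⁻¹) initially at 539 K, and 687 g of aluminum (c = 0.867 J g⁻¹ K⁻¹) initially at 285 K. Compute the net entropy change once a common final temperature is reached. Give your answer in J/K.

Energy balance: T_f = (m₁c₁T₁ + m₂c₂T₂)/(m₁c₁ + m₂c₂) = 317.36 K.
ΔS₁ = m₁c₁ ln(T_f/T₁) = 86.961 × ln(317.36/539) = -46.06 J/K.
ΔS₂ = m₂c₂ ln(T_f/T₂) = 595.629 × ln(317.36/285) = 64.06 J/K.
ΔS_total = -46.06 + 64.06 = 18 J/K.

ΔS_total = 18 J/K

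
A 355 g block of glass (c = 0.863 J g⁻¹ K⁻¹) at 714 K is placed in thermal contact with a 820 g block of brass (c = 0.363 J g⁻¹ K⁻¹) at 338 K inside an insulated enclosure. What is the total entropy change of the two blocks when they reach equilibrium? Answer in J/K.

ΔS_total = 41.1 J/K

Energy balance: T_f = (m₁c₁T₁ + m₂c₂T₂)/(m₁c₁ + m₂c₂) = 528.71 K.
ΔS₁ = m₁c₁ ln(T_f/T₁) = 306.365 × ln(528.71/714) = -92.05 J/K.
ΔS₂ = m₂c₂ ln(T_f/T₂) = 297.66 × ln(528.71/338) = 133.2 J/K.
ΔS_total = -92.05 + 133.2 = 41.1 J/K.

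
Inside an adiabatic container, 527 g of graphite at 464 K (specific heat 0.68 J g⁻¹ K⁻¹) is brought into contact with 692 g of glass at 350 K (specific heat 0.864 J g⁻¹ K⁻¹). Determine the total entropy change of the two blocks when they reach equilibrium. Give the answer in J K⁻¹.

Energy balance: T_f = (m₁c₁T₁ + m₂c₂T₂)/(m₁c₁ + m₂c₂) = 392.72 K.
ΔS₁ = m₁c₁ ln(T_f/T₁) = 358.36 × ln(392.72/464) = -59.77 J/K.
ΔS₂ = m₂c₂ ln(T_f/T₂) = 597.888 × ln(392.72/350) = 68.86 J/K.
ΔS_total = -59.77 + 68.86 = 9.09 J/K.

ΔS_total = 9.09 J/K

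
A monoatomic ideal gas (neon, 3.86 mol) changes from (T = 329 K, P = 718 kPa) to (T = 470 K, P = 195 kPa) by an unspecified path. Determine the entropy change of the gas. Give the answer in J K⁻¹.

ΔS = 70.4 J/K

ΔS = nC_p ln(T₂/T₁) − nR ln(P₂/P₁), with C_p = 5R/2 = 20.79 J mol⁻¹ K⁻¹ for a monoatomic ideal gas.
ΔS = 3.86 × [20.79 × ln(470/329) − 8.314 × ln(195/718)] = 70.4 J/K.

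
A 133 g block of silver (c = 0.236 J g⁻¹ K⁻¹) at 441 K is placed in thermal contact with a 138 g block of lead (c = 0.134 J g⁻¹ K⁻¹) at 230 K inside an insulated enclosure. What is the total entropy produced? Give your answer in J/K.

Energy balance: T_f = (m₁c₁T₁ + m₂c₂T₂)/(m₁c₁ + m₂c₂) = 362.78 K.
ΔS₁ = m₁c₁ ln(T_f/T₁) = 31.388 × ln(362.78/441) = -6.129 J/K.
ΔS₂ = m₂c₂ ln(T_f/T₂) = 18.492 × ln(362.78/230) = 8.427 J/K.
ΔS_total = -6.129 + 8.427 = 2.3 J/K.

ΔS_total = 2.3 J/K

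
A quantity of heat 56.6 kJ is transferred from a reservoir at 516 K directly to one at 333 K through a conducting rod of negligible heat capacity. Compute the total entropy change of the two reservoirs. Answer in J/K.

ΔS_hot = −Q/T_H = −56600/516 = -109.7 J/K and ΔS_cold = +Q/T_C = 56600/333 = 170 J/K.
ΔS_total = -109.7 + 170 = 60.3 J/K, positive as the second law requires.

ΔS_total = 60.3 J/K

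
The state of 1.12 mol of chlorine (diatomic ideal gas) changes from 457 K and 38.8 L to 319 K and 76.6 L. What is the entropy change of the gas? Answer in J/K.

Entropy is a state function: ΔS = nC_V ln(T₂/T₁) + nR ln(V₂/V₁), with C_V = 5R/2 = 20.79 J mol⁻¹ K⁻¹ for a diatomic ideal gas.
ΔS = 1.12 × [20.79 × ln(319/457) + 8.314 × ln(76.6/38.8)] = -2.04 J/K.

ΔS = -2.04 J/K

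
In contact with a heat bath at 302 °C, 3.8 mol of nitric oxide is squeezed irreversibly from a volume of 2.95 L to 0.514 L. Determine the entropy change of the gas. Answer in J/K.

Entropy is a state function, so ΔS_gas depends only on the end states.
For an isothermal ideal gas ΔS_gas = nR ln(V₂/V₁) = 3.8 × 8.314 × ln(0.514/2.95) = -55.2 J/K.

ΔS_gas = -55.2 J/K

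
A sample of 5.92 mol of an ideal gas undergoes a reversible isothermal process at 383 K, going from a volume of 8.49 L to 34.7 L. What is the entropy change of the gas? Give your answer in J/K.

For an isothermal ideal gas ΔS_gas = nR ln(V₂/V₁) = 5.92 × 8.314 × ln(34.7/8.49) = 69.3 J/K.

ΔS_gas = 69.3 J/K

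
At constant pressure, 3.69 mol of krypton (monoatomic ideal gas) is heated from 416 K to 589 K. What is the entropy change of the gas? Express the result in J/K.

ΔS = 26.7 J/K

At constant pressure, ΔS = nC_p ln(T₂/T₁) with C_p = 5R/2 = 20.79 J mol⁻¹ K⁻¹.
ΔS = 3.69 × 20.79 × ln(589/416) = 26.7 J/K.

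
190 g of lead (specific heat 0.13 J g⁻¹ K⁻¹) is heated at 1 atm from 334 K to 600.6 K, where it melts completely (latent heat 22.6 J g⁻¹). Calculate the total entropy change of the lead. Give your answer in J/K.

ΔS = 21.6 J/K

Warming step: ΔS₁ = m c ln(T_tr/T_i) = 190 × 0.13 × ln(600.6/334) = 14.49 J/K.
Phase change: ΔS₂ = +mL/T_tr = 190 × 22.6 / 600.6 = 7.15 J/K.
ΔS_total = (14.49) + (7.15) = 21.6 J/K.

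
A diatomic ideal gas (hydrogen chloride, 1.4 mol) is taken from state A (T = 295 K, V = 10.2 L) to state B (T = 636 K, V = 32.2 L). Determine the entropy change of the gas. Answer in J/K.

ΔS = 35.7 J/K

Entropy is a state function: ΔS = nC_V ln(T₂/T₁) + nR ln(V₂/V₁), with C_V = 5R/2 = 20.79 J mol⁻¹ K⁻¹ for a diatomic ideal gas.
ΔS = 1.4 × [20.79 × ln(636/295) + 8.314 × ln(32.2/10.2)] = 35.7 J/K.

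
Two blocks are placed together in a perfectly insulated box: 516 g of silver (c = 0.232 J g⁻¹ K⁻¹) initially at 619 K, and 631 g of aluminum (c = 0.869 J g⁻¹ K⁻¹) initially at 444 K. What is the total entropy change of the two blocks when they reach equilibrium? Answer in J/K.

ΔS_total = 5.81 J/K

Energy balance: T_f = (m₁c₁T₁ + m₂c₂T₂)/(m₁c₁ + m₂c₂) = 475.36 K.
ΔS₁ = m₁c₁ ln(T_f/T₁) = 119.712 × ln(475.36/619) = -31.61 J/K.
ΔS₂ = m₂c₂ ln(T_f/T₂) = 548.339 × ln(475.36/444) = 37.42 J/K.
ΔS_total = -31.61 + 37.42 = 5.81 J/K.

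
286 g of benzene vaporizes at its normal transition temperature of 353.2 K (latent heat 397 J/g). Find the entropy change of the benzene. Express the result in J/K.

Heat absorbed by the substance: Q = mL = 286 × 397 = 113542 J.
At constant T, ΔS = Q_rev/T = 113542 / 353.2 = 321 J/K.

ΔS = 321 J/K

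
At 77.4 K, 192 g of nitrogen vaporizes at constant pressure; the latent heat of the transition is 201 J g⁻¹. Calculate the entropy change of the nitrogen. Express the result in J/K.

ΔS = 499 J/K

Heat absorbed by the substance: Q = mL = 192 × 201 = 38592 J.
At constant T, ΔS = Q_rev/T = 38592 / 77.4 = 499 J/K.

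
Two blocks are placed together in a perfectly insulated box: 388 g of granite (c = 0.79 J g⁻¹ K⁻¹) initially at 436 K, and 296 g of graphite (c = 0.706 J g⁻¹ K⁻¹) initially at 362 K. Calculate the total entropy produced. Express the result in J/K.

Energy balance: T_f = (m₁c₁T₁ + m₂c₂T₂)/(m₁c₁ + m₂c₂) = 406 K.
ΔS₁ = m₁c₁ ln(T_f/T₁) = 306.52 × ln(406/436) = -21.85 J/K.
ΔS₂ = m₂c₂ ln(T_f/T₂) = 208.976 × ln(406/362) = 23.97 J/K.
ΔS_total = -21.85 + 23.97 = 2.12 J/K.

ΔS_total = 2.12 J/K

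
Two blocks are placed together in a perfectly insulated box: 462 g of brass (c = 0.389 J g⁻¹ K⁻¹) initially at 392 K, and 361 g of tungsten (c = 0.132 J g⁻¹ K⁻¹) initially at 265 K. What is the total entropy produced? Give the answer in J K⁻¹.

ΔS_total = 2.67 J/K

Energy balance: T_f = (m₁c₁T₁ + m₂c₂T₂)/(m₁c₁ + m₂c₂) = 365.38 K.
ΔS₁ = m₁c₁ ln(T_f/T₁) = 179.718 × ln(365.38/392) = -12.64 J/K.
ΔS₂ = m₂c₂ ln(T_f/T₂) = 47.652 × ln(365.38/265) = 15.31 J/K.
ΔS_total = -12.64 + 15.31 = 2.67 J/K.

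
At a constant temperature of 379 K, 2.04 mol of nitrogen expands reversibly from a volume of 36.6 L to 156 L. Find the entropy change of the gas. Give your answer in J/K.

For an isothermal ideal gas ΔS_gas = nR ln(V₂/V₁) = 2.04 × 8.314 × ln(156/36.6) = 24.6 J/K.

ΔS_gas = 24.6 J/K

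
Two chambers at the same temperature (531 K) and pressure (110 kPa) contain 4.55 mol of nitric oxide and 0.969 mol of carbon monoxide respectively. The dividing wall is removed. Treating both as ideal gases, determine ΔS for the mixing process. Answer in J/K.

ΔS_mix = 21.3 J/K

Mole fractions: x_A = 4.55/5.52 = 0.824, x_B = 0.176.
ΔS_mix = −R(n_A ln x_A + n_B ln x_B) = −8.314 × (4.55 ln 0.824 + 0.969 ln 0.176) = 21.3 J/K.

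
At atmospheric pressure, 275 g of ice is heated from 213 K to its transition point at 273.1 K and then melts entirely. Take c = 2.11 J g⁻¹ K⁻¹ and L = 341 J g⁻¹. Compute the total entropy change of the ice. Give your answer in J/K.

ΔS = 488 J/K

Warming step: ΔS₁ = m c ln(T_tr/T_i) = 275 × 2.11 × ln(273.1/213) = 144.2 J/K.
Phase change: ΔS₂ = +mL/T_tr = 275 × 341 / 273.1 = 343.4 J/K.
ΔS_total = (144.2) + (343.4) = 488 J/K.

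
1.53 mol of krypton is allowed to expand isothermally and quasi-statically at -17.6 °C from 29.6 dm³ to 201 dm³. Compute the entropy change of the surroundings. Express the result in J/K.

ΔS_surr = -24.4 J/K

For an isothermal ideal gas ΔS_gas = nR ln(V₂/V₁) = 1.53 × 8.314 × ln(201/29.6) = 24.4 J/K.
The process is reversible, so ΔS_surr = −ΔS_gas = -24.4 J/K and ΔS_universe = 0.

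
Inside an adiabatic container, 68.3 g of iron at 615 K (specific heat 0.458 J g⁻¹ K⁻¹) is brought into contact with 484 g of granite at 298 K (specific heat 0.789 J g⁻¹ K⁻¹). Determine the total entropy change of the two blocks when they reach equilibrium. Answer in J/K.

Energy balance: T_f = (m₁c₁T₁ + m₂c₂T₂)/(m₁c₁ + m₂c₂) = 322 K.
ΔS₁ = m₁c₁ ln(T_f/T₁) = 31.2814 × ln(322/615) = -20.24 J/K.
ΔS₂ = m₂c₂ ln(T_f/T₂) = 381.876 × ln(322/298) = 29.58 J/K.
ΔS_total = -20.24 + 29.58 = 9.34 J/K.

ΔS_total = 9.34 J/K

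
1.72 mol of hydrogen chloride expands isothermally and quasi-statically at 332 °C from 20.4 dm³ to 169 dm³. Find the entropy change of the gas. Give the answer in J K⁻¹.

For an isothermal ideal gas ΔS_gas = nR ln(V₂/V₁) = 1.72 × 8.314 × ln(169/20.4) = 30.2 J/K.

ΔS_gas = 30.2 J/K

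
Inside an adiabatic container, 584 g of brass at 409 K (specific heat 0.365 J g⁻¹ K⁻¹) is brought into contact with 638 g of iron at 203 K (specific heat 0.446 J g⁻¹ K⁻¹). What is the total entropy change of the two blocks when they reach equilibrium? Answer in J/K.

ΔS_total = 30.3 J/K

Energy balance: T_f = (m₁c₁T₁ + m₂c₂T₂)/(m₁c₁ + m₂c₂) = 291.23 K.
ΔS₁ = m₁c₁ ln(T_f/T₁) = 213.16 × ln(291.23/409) = -72.39 J/K.
ΔS₂ = m₂c₂ ln(T_f/T₂) = 284.548 × ln(291.23/203) = 102.7 J/K.
ΔS_total = -72.39 + 102.7 = 30.3 J/K.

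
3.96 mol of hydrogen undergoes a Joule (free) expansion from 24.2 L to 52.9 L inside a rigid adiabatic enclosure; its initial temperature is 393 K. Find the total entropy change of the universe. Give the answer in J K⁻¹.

No heat is exchanged and no work is done, so the ideal-gas temperature stays constant.
Entropy is a state function; using a reversible isothermal path, ΔS_gas = nR ln(V₂/V₁) = 3.96 × 8.314 × ln(52.9/24.2) = 25.7 J/K.
The insulated surroundings exchange no heat, so ΔS_surr = 0 and ΔS_universe = ΔS_gas.

ΔS_universe = 25.7 J/K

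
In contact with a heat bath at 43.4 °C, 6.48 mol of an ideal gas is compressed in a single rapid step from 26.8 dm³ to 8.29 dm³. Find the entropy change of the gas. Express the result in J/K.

Entropy is a state function, so ΔS_gas depends only on the end states.
For an isothermal ideal gas ΔS_gas = nR ln(V₂/V₁) = 6.48 × 8.314 × ln(8.29/26.8) = -63.2 J/K.

ΔS_gas = -63.2 J/K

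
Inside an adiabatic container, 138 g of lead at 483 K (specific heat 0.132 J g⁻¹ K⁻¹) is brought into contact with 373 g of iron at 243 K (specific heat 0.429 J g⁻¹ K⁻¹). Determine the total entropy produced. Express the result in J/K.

Energy balance: T_f = (m₁c₁T₁ + m₂c₂T₂)/(m₁c₁ + m₂c₂) = 267.53 K.
ΔS₁ = m₁c₁ ln(T_f/T₁) = 18.216 × ln(267.53/483) = -10.76 J/K.
ΔS₂ = m₂c₂ ln(T_f/T₂) = 160.017 × ln(267.53/243) = 15.39 J/K.
ΔS_total = -10.76 + 15.39 = 4.63 J/K.

ΔS_total = 4.63 J/K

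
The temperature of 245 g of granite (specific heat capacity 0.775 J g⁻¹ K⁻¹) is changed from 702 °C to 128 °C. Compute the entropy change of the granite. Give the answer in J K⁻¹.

In kelvin: T₁ = 975.15 K, T₂ = 401.15 K. ΔS = ∫dQ_rev/T = m c ln(T₂/T₁) = 245 × 0.775 × ln(401.15/975.15) = -169 J/K.

ΔS = -169 J/K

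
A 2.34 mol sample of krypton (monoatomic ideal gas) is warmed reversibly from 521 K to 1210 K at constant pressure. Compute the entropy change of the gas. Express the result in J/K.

At constant pressure, ΔS = nC_p ln(T₂/T₁) with C_p = 5R/2 = 20.79 J mol⁻¹ K⁻¹.
ΔS = 2.34 × 20.79 × ln(1210/521) = 41 J/K.

ΔS = 41 J/K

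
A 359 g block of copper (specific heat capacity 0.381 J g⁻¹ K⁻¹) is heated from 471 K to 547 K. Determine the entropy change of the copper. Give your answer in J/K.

ΔS = 20.5 J/K

ΔS = ∫dQ_rev/T = m c ln(T₂/T₁) = 359 × 0.381 × ln(547/471) = 20.5 J/K.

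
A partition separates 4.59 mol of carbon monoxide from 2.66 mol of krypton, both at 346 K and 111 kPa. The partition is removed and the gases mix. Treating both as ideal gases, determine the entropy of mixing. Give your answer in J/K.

ΔS_mix = 39.6 J/K

Mole fractions: x_A = 4.59/7.25 = 0.633, x_B = 0.367.
ΔS_mix = −R(n_A ln x_A + n_B ln x_B) = −8.314 × (4.59 ln 0.633 + 2.66 ln 0.367) = 39.6 J/K.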